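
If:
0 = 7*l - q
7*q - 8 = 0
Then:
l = 8/49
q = 8/7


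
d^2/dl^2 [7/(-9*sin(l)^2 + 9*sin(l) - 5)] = 63*(36*sin(l)^4 - 27*sin(l)^3 - 65*sin(l)^2 + 59*sin(l) - 8)/(9*sin(l)^2 - 9*sin(l) + 5)^3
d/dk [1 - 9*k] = -9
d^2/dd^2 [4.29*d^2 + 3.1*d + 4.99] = 8.58000000000000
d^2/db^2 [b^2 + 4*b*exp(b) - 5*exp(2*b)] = 4*b*exp(b) - 20*exp(2*b) + 8*exp(b) + 2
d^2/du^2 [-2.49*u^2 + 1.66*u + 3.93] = -4.98000000000000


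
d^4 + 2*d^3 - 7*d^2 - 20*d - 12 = (d - 3)*(d + 1)*(d + 2)^2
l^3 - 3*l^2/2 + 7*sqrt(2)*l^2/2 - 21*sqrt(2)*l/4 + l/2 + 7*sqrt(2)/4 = (l - 1)*(l - 1/2)*(l + 7*sqrt(2)/2)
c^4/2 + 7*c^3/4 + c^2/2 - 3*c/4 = c*(c/2 + 1/2)*(c - 1/2)*(c + 3)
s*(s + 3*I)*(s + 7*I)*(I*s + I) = I*s^4 - 10*s^3 + I*s^3 - 10*s^2 - 21*I*s^2 - 21*I*s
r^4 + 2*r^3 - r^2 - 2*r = r*(r - 1)*(r + 1)*(r + 2)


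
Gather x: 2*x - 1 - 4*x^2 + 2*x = -4*x^2 + 4*x - 1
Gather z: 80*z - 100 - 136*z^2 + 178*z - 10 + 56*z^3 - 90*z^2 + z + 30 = 56*z^3 - 226*z^2 + 259*z - 80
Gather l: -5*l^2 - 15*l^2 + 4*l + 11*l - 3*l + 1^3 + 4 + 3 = -20*l^2 + 12*l + 8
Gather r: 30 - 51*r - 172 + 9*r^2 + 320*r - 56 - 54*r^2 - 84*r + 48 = -45*r^2 + 185*r - 150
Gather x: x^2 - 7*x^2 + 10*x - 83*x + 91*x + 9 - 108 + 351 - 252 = -6*x^2 + 18*x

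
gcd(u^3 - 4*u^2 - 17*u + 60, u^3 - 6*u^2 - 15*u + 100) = u^2 - u - 20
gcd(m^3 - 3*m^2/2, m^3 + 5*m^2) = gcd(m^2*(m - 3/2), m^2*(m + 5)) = m^2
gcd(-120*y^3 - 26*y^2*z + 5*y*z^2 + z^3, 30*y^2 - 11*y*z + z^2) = 5*y - z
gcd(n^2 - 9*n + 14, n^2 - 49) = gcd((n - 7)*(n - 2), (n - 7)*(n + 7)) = n - 7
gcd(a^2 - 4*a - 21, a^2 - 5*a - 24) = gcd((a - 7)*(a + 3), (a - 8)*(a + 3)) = a + 3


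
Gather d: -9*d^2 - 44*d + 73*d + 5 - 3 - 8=-9*d^2 + 29*d - 6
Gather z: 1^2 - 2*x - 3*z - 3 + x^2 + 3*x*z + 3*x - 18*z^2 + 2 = x^2 + x - 18*z^2 + z*(3*x - 3)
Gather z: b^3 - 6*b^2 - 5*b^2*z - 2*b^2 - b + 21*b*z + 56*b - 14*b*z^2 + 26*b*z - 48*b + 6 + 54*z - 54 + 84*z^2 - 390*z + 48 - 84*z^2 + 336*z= b^3 - 8*b^2 - 14*b*z^2 + 7*b + z*(-5*b^2 + 47*b)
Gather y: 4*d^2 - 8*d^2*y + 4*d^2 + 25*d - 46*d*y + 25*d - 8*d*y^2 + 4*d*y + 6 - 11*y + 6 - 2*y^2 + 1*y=8*d^2 + 50*d + y^2*(-8*d - 2) + y*(-8*d^2 - 42*d - 10) + 12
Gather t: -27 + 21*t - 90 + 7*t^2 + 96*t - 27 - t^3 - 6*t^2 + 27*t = -t^3 + t^2 + 144*t - 144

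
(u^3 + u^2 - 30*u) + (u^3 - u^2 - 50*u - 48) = 2*u^3 - 80*u - 48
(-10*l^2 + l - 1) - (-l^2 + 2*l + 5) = -9*l^2 - l - 6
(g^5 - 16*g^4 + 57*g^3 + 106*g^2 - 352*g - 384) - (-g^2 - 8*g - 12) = g^5 - 16*g^4 + 57*g^3 + 107*g^2 - 344*g - 372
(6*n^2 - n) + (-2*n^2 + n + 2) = 4*n^2 + 2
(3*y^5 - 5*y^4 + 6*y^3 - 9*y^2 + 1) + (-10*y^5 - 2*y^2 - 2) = -7*y^5 - 5*y^4 + 6*y^3 - 11*y^2 - 1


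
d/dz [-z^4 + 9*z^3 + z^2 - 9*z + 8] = -4*z^3 + 27*z^2 + 2*z - 9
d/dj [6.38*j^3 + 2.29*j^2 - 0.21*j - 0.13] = 19.14*j^2 + 4.58*j - 0.21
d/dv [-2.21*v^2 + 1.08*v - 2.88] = 1.08 - 4.42*v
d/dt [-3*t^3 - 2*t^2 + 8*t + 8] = -9*t^2 - 4*t + 8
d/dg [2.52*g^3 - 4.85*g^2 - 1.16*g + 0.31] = 7.56*g^2 - 9.7*g - 1.16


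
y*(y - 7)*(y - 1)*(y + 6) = y^4 - 2*y^3 - 41*y^2 + 42*y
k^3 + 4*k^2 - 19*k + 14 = (k - 2)*(k - 1)*(k + 7)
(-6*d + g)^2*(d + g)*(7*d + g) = 252*d^4 + 204*d^3*g - 53*d^2*g^2 - 4*d*g^3 + g^4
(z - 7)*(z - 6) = z^2 - 13*z + 42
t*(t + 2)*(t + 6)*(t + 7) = t^4 + 15*t^3 + 68*t^2 + 84*t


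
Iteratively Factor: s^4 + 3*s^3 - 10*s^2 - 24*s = (s - 3)*(s^3 + 6*s^2 + 8*s) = (s - 3)*(s + 4)*(s^2 + 2*s) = s*(s - 3)*(s + 4)*(s + 2)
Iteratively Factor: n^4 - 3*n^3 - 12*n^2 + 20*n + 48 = (n - 4)*(n^3 + n^2 - 8*n - 12) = (n - 4)*(n + 2)*(n^2 - n - 6) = (n - 4)*(n + 2)^2*(n - 3)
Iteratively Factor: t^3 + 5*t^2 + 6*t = (t + 3)*(t^2 + 2*t) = (t + 2)*(t + 3)*(t)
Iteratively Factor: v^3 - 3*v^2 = (v)*(v^2 - 3*v) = v^2*(v - 3)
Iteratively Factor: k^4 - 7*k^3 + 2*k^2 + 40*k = (k + 2)*(k^3 - 9*k^2 + 20*k) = k*(k + 2)*(k^2 - 9*k + 20) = k*(k - 4)*(k + 2)*(k - 5)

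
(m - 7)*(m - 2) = m^2 - 9*m + 14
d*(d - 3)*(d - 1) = d^3 - 4*d^2 + 3*d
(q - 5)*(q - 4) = q^2 - 9*q + 20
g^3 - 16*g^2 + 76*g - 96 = (g - 8)*(g - 6)*(g - 2)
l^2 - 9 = (l - 3)*(l + 3)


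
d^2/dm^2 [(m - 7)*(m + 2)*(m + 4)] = 6*m - 2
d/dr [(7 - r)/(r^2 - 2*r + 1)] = (r - 13)/(r^3 - 3*r^2 + 3*r - 1)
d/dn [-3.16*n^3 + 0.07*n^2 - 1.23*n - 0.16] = -9.48*n^2 + 0.14*n - 1.23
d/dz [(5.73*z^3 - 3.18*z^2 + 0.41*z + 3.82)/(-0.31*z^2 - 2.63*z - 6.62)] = (-1.7763*z^4 - 30.1398*z^3 - 105.3073*z^2 + 44.4716*z + 7.3324)/(0.0961*z^4 + 1.6306*z^3 + 11.0213*z^2 + 34.8212*z + 43.8244)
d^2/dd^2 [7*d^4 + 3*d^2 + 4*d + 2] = 84*d^2 + 6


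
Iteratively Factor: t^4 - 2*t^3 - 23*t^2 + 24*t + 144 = (t + 3)*(t^3 - 5*t^2 - 8*t + 48) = (t - 4)*(t + 3)*(t^2 - t - 12) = (t - 4)^2*(t + 3)*(t + 3)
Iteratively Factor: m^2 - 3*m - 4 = (m - 4)*(m + 1)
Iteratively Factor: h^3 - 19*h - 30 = (h + 3)*(h^2 - 3*h - 10) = (h + 2)*(h + 3)*(h - 5)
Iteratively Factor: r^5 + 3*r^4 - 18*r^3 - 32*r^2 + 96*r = (r)*(r^4 + 3*r^3 - 18*r^2 - 32*r + 96) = r*(r - 2)*(r^3 + 5*r^2 - 8*r - 48) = r*(r - 3)*(r - 2)*(r^2 + 8*r + 16) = r*(r - 3)*(r - 2)*(r + 4)*(r + 4)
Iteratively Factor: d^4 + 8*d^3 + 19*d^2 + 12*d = (d + 4)*(d^3 + 4*d^2 + 3*d) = (d + 1)*(d + 4)*(d^2 + 3*d) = d*(d + 1)*(d + 4)*(d + 3)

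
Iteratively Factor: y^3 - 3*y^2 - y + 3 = (y + 1)*(y^2 - 4*y + 3) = (y - 1)*(y + 1)*(y - 3)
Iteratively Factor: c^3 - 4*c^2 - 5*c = (c)*(c^2 - 4*c - 5) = c*(c + 1)*(c - 5)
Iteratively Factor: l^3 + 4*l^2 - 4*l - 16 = (l + 4)*(l^2 - 4) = (l - 2)*(l + 4)*(l + 2)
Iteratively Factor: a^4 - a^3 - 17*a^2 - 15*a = (a)*(a^3 - a^2 - 17*a - 15) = a*(a - 5)*(a^2 + 4*a + 3) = a*(a - 5)*(a + 1)*(a + 3)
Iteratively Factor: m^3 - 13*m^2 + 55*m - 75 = (m - 5)*(m^2 - 8*m + 15) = (m - 5)^2*(m - 3)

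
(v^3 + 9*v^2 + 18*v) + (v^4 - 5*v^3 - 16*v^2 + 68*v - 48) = v^4 - 4*v^3 - 7*v^2 + 86*v - 48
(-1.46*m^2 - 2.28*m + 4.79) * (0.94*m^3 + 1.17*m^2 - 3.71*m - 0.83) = -1.3724*m^5 - 3.8514*m^4 + 7.2516*m^3 + 15.2749*m^2 - 15.8785*m - 3.9757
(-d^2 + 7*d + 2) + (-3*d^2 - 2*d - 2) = -4*d^2 + 5*d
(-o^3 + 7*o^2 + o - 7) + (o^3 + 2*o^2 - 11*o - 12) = 9*o^2 - 10*o - 19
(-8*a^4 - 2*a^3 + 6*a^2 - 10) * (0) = 0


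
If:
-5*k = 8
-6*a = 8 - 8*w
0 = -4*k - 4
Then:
No Solution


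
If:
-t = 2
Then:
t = -2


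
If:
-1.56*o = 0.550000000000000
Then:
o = -0.35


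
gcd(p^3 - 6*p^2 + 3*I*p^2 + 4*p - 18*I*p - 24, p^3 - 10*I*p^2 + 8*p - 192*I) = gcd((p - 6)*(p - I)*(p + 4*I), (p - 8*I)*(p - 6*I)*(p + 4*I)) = p + 4*I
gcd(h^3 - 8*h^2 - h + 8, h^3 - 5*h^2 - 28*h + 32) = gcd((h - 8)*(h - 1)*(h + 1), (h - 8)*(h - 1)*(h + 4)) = h^2 - 9*h + 8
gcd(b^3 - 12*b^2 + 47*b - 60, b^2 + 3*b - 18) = b - 3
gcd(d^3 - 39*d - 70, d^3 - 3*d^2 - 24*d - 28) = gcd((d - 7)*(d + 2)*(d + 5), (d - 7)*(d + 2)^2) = d^2 - 5*d - 14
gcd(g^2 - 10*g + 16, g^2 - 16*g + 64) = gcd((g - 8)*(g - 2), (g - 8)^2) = g - 8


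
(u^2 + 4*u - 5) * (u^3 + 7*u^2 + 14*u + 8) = u^5 + 11*u^4 + 37*u^3 + 29*u^2 - 38*u - 40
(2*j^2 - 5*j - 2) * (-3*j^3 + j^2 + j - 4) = -6*j^5 + 17*j^4 + 3*j^3 - 15*j^2 + 18*j + 8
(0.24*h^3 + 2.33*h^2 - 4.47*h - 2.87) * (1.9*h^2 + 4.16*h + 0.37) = 0.456*h^5 + 5.4254*h^4 + 1.2886*h^3 - 23.1861*h^2 - 13.5931*h - 1.0619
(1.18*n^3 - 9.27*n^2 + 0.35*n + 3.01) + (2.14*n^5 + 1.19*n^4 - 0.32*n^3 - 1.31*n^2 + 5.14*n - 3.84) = 2.14*n^5 + 1.19*n^4 + 0.86*n^3 - 10.58*n^2 + 5.49*n - 0.83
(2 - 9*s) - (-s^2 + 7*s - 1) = s^2 - 16*s + 3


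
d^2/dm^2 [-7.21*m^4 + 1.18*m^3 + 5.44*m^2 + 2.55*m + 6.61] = -86.52*m^2 + 7.08*m + 10.88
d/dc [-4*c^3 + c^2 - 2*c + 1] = -12*c^2 + 2*c - 2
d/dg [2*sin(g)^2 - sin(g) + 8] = (4*sin(g) - 1)*cos(g)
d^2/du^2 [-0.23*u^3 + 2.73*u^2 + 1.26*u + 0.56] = 5.46 - 1.38*u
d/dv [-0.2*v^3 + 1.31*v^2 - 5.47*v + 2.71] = -0.6*v^2 + 2.62*v - 5.47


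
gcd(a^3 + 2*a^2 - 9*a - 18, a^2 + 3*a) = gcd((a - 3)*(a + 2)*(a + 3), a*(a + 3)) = a + 3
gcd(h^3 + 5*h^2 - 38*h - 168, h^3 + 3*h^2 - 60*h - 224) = h^2 + 11*h + 28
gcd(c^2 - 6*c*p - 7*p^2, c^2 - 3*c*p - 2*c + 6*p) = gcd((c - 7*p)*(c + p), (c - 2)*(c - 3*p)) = 1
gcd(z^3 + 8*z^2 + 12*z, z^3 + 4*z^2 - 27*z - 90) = z + 6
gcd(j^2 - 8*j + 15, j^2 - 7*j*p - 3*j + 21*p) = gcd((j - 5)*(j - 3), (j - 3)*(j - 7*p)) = j - 3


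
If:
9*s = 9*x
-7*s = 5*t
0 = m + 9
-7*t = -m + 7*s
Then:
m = -9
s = 45/14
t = -9/2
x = 45/14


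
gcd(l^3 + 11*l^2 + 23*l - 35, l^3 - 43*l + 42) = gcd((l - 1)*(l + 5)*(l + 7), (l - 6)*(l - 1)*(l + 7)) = l^2 + 6*l - 7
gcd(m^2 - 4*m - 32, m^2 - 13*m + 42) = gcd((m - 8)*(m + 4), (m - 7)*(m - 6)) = 1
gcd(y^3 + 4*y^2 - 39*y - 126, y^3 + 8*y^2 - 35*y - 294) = y^2 + y - 42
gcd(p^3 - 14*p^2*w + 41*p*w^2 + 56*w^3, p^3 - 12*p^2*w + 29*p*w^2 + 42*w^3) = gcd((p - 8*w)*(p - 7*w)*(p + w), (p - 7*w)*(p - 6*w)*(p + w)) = p^2 - 6*p*w - 7*w^2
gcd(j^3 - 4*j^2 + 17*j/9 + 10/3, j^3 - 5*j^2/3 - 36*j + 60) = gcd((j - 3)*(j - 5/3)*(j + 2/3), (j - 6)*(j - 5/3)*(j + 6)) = j - 5/3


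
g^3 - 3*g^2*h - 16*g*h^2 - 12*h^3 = (g - 6*h)*(g + h)*(g + 2*h)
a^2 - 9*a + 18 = (a - 6)*(a - 3)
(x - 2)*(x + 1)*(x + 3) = x^3 + 2*x^2 - 5*x - 6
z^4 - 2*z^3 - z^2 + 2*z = z*(z - 2)*(z - 1)*(z + 1)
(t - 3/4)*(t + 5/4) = t^2 + t/2 - 15/16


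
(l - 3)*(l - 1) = l^2 - 4*l + 3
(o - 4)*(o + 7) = o^2 + 3*o - 28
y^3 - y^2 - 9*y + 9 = (y - 3)*(y - 1)*(y + 3)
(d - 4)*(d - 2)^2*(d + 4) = d^4 - 4*d^3 - 12*d^2 + 64*d - 64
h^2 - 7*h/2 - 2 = (h - 4)*(h + 1/2)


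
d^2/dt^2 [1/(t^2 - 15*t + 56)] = 2*(-t^2 + 15*t + (2*t - 15)^2 - 56)/(t^2 - 15*t + 56)^3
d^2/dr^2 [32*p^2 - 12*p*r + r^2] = 2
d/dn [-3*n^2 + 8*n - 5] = 8 - 6*n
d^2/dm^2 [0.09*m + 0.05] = 0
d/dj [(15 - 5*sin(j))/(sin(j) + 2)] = -25*cos(j)/(sin(j) + 2)^2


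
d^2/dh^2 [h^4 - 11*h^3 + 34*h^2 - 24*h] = 12*h^2 - 66*h + 68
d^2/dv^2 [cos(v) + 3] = -cos(v)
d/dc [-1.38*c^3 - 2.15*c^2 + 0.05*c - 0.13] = -4.14*c^2 - 4.3*c + 0.05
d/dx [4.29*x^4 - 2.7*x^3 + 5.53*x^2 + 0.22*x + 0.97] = 17.16*x^3 - 8.1*x^2 + 11.06*x + 0.22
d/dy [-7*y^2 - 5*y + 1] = -14*y - 5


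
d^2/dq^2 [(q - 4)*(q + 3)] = 2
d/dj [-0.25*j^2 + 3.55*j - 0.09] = 3.55 - 0.5*j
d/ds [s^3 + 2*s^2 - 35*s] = 3*s^2 + 4*s - 35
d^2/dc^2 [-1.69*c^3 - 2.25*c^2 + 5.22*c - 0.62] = -10.14*c - 4.5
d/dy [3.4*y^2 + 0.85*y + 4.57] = 6.8*y + 0.85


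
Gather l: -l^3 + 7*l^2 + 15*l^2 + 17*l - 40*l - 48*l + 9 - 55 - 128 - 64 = -l^3 + 22*l^2 - 71*l - 238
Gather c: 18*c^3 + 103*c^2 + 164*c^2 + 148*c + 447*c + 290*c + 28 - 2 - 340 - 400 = 18*c^3 + 267*c^2 + 885*c - 714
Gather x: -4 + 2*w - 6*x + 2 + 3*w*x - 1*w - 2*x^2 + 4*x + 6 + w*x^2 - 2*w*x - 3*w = -2*w + x^2*(w - 2) + x*(w - 2) + 4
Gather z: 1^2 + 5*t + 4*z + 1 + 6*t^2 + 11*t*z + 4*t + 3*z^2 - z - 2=6*t^2 + 9*t + 3*z^2 + z*(11*t + 3)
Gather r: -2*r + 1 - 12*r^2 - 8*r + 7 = -12*r^2 - 10*r + 8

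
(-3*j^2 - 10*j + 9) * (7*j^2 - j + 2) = -21*j^4 - 67*j^3 + 67*j^2 - 29*j + 18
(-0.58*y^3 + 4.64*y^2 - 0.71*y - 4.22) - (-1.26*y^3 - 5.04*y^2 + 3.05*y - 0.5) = 0.68*y^3 + 9.68*y^2 - 3.76*y - 3.72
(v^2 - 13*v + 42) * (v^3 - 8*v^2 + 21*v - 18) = v^5 - 21*v^4 + 167*v^3 - 627*v^2 + 1116*v - 756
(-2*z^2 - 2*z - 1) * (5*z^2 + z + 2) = -10*z^4 - 12*z^3 - 11*z^2 - 5*z - 2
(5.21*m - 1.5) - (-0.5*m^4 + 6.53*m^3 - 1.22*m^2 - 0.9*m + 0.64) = 0.5*m^4 - 6.53*m^3 + 1.22*m^2 + 6.11*m - 2.14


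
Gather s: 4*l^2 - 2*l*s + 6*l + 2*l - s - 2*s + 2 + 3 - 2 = 4*l^2 + 8*l + s*(-2*l - 3) + 3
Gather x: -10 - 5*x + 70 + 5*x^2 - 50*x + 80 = 5*x^2 - 55*x + 140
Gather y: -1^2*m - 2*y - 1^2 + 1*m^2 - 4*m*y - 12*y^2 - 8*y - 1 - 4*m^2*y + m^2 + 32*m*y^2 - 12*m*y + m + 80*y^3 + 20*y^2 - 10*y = 2*m^2 + 80*y^3 + y^2*(32*m + 8) + y*(-4*m^2 - 16*m - 20) - 2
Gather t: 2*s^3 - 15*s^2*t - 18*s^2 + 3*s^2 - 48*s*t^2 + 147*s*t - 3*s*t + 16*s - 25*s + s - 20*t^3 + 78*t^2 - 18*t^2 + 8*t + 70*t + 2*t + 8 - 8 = 2*s^3 - 15*s^2 - 8*s - 20*t^3 + t^2*(60 - 48*s) + t*(-15*s^2 + 144*s + 80)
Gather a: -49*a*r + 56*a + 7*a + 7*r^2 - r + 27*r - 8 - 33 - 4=a*(63 - 49*r) + 7*r^2 + 26*r - 45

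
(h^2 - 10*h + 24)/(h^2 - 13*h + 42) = (h - 4)/(h - 7)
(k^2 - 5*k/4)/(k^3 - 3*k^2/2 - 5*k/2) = (5 - 4*k)/(2*(-2*k^2 + 3*k + 5))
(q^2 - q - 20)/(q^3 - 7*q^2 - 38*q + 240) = (q + 4)/(q^2 - 2*q - 48)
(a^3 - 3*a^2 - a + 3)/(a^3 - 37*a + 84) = (a^2 - 1)/(a^2 + 3*a - 28)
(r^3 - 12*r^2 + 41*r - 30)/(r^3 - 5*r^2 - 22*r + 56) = (r^3 - 12*r^2 + 41*r - 30)/(r^3 - 5*r^2 - 22*r + 56)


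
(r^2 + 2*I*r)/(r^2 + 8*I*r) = (r + 2*I)/(r + 8*I)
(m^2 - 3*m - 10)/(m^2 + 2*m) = (m - 5)/m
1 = 1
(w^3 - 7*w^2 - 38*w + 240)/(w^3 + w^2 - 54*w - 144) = (w - 5)/(w + 3)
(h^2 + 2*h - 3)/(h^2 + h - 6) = (h - 1)/(h - 2)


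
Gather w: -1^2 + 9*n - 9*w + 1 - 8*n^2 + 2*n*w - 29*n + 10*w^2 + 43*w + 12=-8*n^2 - 20*n + 10*w^2 + w*(2*n + 34) + 12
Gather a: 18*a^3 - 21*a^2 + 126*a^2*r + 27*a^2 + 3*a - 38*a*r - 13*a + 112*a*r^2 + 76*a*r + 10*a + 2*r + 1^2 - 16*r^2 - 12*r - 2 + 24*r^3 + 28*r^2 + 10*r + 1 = 18*a^3 + a^2*(126*r + 6) + a*(112*r^2 + 38*r) + 24*r^3 + 12*r^2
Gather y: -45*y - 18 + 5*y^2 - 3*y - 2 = 5*y^2 - 48*y - 20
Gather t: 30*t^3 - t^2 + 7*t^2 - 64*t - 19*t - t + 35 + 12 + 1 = 30*t^3 + 6*t^2 - 84*t + 48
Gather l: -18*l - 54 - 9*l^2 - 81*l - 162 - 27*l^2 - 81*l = -36*l^2 - 180*l - 216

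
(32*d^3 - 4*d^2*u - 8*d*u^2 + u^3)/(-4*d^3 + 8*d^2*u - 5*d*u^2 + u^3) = (-16*d^2 - 6*d*u + u^2)/(2*d^2 - 3*d*u + u^2)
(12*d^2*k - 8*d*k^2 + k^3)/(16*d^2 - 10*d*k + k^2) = k*(6*d - k)/(8*d - k)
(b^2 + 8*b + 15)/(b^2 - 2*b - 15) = (b + 5)/(b - 5)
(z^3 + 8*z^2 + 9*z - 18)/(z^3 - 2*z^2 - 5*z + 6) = (z^2 + 9*z + 18)/(z^2 - z - 6)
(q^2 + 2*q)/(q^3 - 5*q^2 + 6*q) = (q + 2)/(q^2 - 5*q + 6)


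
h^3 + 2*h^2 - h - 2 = (h - 1)*(h + 1)*(h + 2)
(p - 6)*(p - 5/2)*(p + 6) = p^3 - 5*p^2/2 - 36*p + 90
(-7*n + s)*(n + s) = -7*n^2 - 6*n*s + s^2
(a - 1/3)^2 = a^2 - 2*a/3 + 1/9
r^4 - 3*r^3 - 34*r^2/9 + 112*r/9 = r*(r - 8/3)*(r - 7/3)*(r + 2)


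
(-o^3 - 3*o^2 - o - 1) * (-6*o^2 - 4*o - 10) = 6*o^5 + 22*o^4 + 28*o^3 + 40*o^2 + 14*o + 10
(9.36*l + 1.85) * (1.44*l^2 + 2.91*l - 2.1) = 13.4784*l^3 + 29.9016*l^2 - 14.2725*l - 3.885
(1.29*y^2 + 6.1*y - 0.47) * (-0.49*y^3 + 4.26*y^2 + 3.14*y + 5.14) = -0.6321*y^5 + 2.5064*y^4 + 30.2669*y^3 + 23.7824*y^2 + 29.8782*y - 2.4158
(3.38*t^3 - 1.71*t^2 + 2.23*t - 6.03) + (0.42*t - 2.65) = 3.38*t^3 - 1.71*t^2 + 2.65*t - 8.68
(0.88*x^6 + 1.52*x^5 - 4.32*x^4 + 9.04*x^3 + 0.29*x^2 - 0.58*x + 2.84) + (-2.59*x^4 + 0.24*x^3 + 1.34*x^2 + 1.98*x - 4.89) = 0.88*x^6 + 1.52*x^5 - 6.91*x^4 + 9.28*x^3 + 1.63*x^2 + 1.4*x - 2.05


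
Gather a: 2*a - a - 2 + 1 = a - 1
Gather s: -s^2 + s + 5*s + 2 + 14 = -s^2 + 6*s + 16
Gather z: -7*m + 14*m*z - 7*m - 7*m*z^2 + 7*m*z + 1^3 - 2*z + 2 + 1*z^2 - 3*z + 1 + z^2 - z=-14*m + z^2*(2 - 7*m) + z*(21*m - 6) + 4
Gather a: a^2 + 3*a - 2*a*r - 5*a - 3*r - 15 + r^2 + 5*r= a^2 + a*(-2*r - 2) + r^2 + 2*r - 15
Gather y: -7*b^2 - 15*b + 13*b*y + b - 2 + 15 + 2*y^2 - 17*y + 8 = -7*b^2 - 14*b + 2*y^2 + y*(13*b - 17) + 21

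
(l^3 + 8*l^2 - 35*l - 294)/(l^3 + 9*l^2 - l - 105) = (l^2 + l - 42)/(l^2 + 2*l - 15)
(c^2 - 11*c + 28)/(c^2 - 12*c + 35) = (c - 4)/(c - 5)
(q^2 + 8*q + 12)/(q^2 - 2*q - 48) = (q + 2)/(q - 8)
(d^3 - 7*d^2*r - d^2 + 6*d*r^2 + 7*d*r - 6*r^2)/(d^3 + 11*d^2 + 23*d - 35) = (d^2 - 7*d*r + 6*r^2)/(d^2 + 12*d + 35)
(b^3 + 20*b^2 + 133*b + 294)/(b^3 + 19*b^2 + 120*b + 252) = (b + 7)/(b + 6)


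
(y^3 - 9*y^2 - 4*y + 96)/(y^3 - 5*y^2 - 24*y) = (y - 4)/y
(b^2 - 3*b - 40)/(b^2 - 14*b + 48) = (b + 5)/(b - 6)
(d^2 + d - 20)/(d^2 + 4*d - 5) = (d - 4)/(d - 1)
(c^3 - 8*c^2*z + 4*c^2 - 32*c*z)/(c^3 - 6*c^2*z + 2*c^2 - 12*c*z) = (c^2 - 8*c*z + 4*c - 32*z)/(c^2 - 6*c*z + 2*c - 12*z)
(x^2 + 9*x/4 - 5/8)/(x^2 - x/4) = (x + 5/2)/x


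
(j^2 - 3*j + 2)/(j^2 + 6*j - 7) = (j - 2)/(j + 7)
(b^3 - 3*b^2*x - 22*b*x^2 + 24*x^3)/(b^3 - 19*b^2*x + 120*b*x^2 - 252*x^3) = (b^2 + 3*b*x - 4*x^2)/(b^2 - 13*b*x + 42*x^2)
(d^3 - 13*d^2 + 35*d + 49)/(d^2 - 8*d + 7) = (d^2 - 6*d - 7)/(d - 1)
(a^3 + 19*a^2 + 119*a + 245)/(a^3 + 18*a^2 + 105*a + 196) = (a + 5)/(a + 4)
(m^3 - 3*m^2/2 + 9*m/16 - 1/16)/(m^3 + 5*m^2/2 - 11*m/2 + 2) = (16*m^2 - 8*m + 1)/(8*(2*m^2 + 7*m - 4))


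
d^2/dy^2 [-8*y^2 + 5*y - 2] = -16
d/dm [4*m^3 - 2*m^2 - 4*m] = 12*m^2 - 4*m - 4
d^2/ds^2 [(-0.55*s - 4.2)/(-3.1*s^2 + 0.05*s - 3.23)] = ((0.55*s + 4.2)*(6.2*s - 0.05)*(12.4*s - 0.1) - (10.23*s + 25.985)*(3.1*s^2 - 0.05*s + 3.23))/(3.1*s^2 - 0.05*s + 3.23)^3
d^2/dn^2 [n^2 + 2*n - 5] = 2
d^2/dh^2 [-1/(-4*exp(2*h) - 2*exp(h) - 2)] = ((4*exp(h) + 1)^2*exp(h) - (8*exp(h) + 1)*(2*exp(2*h) + exp(h) + 1)/2)*exp(h)/(2*exp(2*h) + exp(h) + 1)^3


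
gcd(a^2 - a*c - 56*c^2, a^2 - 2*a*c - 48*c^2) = a - 8*c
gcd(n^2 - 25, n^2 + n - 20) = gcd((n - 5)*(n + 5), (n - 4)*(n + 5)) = n + 5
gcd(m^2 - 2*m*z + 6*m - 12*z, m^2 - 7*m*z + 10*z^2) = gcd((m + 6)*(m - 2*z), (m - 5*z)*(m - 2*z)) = -m + 2*z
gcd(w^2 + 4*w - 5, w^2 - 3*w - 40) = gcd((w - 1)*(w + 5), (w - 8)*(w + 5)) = w + 5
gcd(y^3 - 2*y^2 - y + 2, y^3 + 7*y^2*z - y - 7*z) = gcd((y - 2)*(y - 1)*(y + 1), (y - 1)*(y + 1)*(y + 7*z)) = y^2 - 1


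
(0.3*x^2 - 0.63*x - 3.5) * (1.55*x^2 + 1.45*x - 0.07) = 0.465*x^4 - 0.5415*x^3 - 6.3595*x^2 - 5.0309*x + 0.245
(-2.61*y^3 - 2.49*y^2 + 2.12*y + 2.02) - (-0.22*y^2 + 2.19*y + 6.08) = -2.61*y^3 - 2.27*y^2 - 0.0699999999999998*y - 4.06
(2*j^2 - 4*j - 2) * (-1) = -2*j^2 + 4*j + 2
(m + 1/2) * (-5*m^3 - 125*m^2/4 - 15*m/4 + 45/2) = -5*m^4 - 135*m^3/4 - 155*m^2/8 + 165*m/8 + 45/4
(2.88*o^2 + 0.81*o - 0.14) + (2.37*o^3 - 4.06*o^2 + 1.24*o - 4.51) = 2.37*o^3 - 1.18*o^2 + 2.05*o - 4.65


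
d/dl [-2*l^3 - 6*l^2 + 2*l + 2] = -6*l^2 - 12*l + 2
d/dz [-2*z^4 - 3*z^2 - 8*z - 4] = -8*z^3 - 6*z - 8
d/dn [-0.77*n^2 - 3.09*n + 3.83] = -1.54*n - 3.09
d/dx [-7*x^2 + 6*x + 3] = 6 - 14*x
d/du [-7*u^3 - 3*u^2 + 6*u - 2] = -21*u^2 - 6*u + 6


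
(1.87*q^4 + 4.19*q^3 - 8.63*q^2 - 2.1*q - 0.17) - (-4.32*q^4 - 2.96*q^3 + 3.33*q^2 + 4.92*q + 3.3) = 6.19*q^4 + 7.15*q^3 - 11.96*q^2 - 7.02*q - 3.47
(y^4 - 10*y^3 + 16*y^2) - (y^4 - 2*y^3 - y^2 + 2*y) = -8*y^3 + 17*y^2 - 2*y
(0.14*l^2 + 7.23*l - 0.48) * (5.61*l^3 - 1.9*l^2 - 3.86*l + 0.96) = 0.7854*l^5 + 40.2943*l^4 - 16.9702*l^3 - 26.8614*l^2 + 8.7936*l - 0.4608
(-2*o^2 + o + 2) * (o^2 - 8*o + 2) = -2*o^4 + 17*o^3 - 10*o^2 - 14*o + 4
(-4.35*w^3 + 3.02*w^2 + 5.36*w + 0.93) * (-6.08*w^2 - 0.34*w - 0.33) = 26.448*w^5 - 16.8826*w^4 - 32.1801*w^3 - 8.4734*w^2 - 2.085*w - 0.3069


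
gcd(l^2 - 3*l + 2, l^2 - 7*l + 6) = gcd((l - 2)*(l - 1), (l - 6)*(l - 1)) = l - 1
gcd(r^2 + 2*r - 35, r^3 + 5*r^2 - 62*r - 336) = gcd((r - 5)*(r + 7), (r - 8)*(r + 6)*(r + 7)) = r + 7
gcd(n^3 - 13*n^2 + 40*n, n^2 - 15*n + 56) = n - 8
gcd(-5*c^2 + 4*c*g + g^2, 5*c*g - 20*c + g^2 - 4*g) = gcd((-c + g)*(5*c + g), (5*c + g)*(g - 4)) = 5*c + g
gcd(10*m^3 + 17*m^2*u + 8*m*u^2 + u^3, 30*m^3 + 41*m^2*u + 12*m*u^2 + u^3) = 5*m^2 + 6*m*u + u^2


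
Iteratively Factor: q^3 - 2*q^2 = (q)*(q^2 - 2*q) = q^2*(q - 2)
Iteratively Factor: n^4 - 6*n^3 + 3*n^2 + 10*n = (n - 5)*(n^3 - n^2 - 2*n) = n*(n - 5)*(n^2 - n - 2) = n*(n - 5)*(n - 2)*(n + 1)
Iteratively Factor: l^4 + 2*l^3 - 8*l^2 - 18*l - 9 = (l - 3)*(l^3 + 5*l^2 + 7*l + 3) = (l - 3)*(l + 1)*(l^2 + 4*l + 3) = (l - 3)*(l + 1)^2*(l + 3)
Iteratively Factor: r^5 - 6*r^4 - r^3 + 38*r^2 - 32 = (r - 4)*(r^4 - 2*r^3 - 9*r^2 + 2*r + 8) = (r - 4)^2*(r^3 + 2*r^2 - r - 2) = (r - 4)^2*(r - 1)*(r^2 + 3*r + 2) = (r - 4)^2*(r - 1)*(r + 2)*(r + 1)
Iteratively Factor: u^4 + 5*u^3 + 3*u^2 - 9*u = (u + 3)*(u^3 + 2*u^2 - 3*u) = (u + 3)^2*(u^2 - u) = u*(u + 3)^2*(u - 1)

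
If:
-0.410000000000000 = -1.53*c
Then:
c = 0.27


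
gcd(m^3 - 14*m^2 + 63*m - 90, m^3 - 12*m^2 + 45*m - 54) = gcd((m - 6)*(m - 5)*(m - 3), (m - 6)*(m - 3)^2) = m^2 - 9*m + 18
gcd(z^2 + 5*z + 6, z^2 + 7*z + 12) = z + 3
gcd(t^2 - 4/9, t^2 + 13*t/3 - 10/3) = t - 2/3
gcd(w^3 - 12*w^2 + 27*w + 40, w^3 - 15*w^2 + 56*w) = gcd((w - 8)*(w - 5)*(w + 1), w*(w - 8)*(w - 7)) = w - 8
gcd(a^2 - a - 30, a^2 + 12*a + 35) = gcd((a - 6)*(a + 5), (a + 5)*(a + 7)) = a + 5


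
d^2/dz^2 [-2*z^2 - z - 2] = -4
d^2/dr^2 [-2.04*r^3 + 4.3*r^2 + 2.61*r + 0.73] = 8.6 - 12.24*r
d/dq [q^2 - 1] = 2*q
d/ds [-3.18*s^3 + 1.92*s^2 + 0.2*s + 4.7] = -9.54*s^2 + 3.84*s + 0.2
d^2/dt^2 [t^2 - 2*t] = 2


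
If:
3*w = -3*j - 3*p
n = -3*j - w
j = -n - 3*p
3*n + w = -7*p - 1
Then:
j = 4/19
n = -7/19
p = 1/19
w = -5/19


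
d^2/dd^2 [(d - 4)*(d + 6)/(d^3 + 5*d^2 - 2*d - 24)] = 2*(d^6 + 6*d^5 - 108*d^4 - 728*d^3 - 1008*d^2 - 288*d - 2496)/(d^9 + 15*d^8 + 69*d^7 - 7*d^6 - 858*d^5 - 1452*d^4 + 3160*d^3 + 8352*d^2 - 3456*d - 13824)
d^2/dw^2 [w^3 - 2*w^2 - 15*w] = 6*w - 4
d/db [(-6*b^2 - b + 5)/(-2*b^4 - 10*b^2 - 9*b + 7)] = ((12*b + 1)*(2*b^4 + 10*b^2 + 9*b - 7) - (6*b^2 + b - 5)*(8*b^3 + 20*b + 9))/(2*b^4 + 10*b^2 + 9*b - 7)^2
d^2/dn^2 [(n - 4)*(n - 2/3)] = 2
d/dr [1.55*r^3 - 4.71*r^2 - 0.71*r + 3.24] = 4.65*r^2 - 9.42*r - 0.71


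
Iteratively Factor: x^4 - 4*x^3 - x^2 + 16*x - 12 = (x + 2)*(x^3 - 6*x^2 + 11*x - 6) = (x - 2)*(x + 2)*(x^2 - 4*x + 3) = (x - 3)*(x - 2)*(x + 2)*(x - 1)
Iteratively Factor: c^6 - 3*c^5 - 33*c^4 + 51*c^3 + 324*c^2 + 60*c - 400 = (c - 5)*(c^5 + 2*c^4 - 23*c^3 - 64*c^2 + 4*c + 80) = (c - 5)*(c + 4)*(c^4 - 2*c^3 - 15*c^2 - 4*c + 20) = (c - 5)*(c + 2)*(c + 4)*(c^3 - 4*c^2 - 7*c + 10) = (c - 5)^2*(c + 2)*(c + 4)*(c^2 + c - 2) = (c - 5)^2*(c + 2)^2*(c + 4)*(c - 1)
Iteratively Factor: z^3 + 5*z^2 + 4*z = (z + 4)*(z^2 + z) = z*(z + 4)*(z + 1)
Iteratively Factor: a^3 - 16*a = (a)*(a^2 - 16) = a*(a - 4)*(a + 4)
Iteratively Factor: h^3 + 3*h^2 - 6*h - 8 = (h + 4)*(h^2 - h - 2) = (h + 1)*(h + 4)*(h - 2)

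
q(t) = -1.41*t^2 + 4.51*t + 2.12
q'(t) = 4.51 - 2.82*t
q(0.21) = 3.00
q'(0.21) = 3.92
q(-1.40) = -6.96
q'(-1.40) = 8.46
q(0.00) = 2.12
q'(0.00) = 4.51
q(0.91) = 5.06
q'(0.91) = 1.94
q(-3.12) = -25.68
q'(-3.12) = 13.31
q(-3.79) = -35.23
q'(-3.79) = 15.20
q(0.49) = 3.99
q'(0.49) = 3.13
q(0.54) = 4.14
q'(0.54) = 2.99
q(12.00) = -146.80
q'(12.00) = -29.33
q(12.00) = -146.80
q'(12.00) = -29.33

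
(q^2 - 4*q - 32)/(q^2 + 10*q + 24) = (q - 8)/(q + 6)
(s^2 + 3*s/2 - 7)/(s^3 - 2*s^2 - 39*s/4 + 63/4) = 2*(2*s^2 + 3*s - 14)/(4*s^3 - 8*s^2 - 39*s + 63)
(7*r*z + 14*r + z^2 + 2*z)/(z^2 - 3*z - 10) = (7*r + z)/(z - 5)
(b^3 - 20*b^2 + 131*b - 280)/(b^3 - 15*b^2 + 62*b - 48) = (b^2 - 12*b + 35)/(b^2 - 7*b + 6)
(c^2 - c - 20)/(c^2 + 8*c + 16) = (c - 5)/(c + 4)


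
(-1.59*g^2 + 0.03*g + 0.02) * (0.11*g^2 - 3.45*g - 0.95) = -0.1749*g^4 + 5.4888*g^3 + 1.4092*g^2 - 0.0975*g - 0.019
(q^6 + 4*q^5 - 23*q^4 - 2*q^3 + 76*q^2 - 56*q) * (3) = 3*q^6 + 12*q^5 - 69*q^4 - 6*q^3 + 228*q^2 - 168*q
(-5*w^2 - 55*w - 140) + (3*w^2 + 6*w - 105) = -2*w^2 - 49*w - 245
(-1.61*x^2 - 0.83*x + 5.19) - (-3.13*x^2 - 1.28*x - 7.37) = 1.52*x^2 + 0.45*x + 12.56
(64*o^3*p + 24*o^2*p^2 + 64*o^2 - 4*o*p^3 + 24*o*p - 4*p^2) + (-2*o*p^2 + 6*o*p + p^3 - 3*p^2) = 64*o^3*p + 24*o^2*p^2 + 64*o^2 - 4*o*p^3 - 2*o*p^2 + 30*o*p + p^3 - 7*p^2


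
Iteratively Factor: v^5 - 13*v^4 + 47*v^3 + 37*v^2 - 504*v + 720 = (v - 5)*(v^4 - 8*v^3 + 7*v^2 + 72*v - 144) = (v - 5)*(v - 3)*(v^3 - 5*v^2 - 8*v + 48) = (v - 5)*(v - 3)*(v + 3)*(v^2 - 8*v + 16) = (v - 5)*(v - 4)*(v - 3)*(v + 3)*(v - 4)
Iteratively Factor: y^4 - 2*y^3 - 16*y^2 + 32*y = (y + 4)*(y^3 - 6*y^2 + 8*y) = (y - 2)*(y + 4)*(y^2 - 4*y) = y*(y - 2)*(y + 4)*(y - 4)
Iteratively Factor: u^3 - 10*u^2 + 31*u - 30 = (u - 3)*(u^2 - 7*u + 10) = (u - 5)*(u - 3)*(u - 2)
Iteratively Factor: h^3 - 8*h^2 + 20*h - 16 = (h - 2)*(h^2 - 6*h + 8) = (h - 4)*(h - 2)*(h - 2)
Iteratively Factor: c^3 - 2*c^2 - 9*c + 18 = (c + 3)*(c^2 - 5*c + 6) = (c - 3)*(c + 3)*(c - 2)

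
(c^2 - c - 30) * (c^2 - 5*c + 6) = c^4 - 6*c^3 - 19*c^2 + 144*c - 180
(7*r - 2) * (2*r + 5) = 14*r^2 + 31*r - 10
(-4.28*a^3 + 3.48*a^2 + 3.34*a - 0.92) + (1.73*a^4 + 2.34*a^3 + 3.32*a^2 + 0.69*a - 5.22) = 1.73*a^4 - 1.94*a^3 + 6.8*a^2 + 4.03*a - 6.14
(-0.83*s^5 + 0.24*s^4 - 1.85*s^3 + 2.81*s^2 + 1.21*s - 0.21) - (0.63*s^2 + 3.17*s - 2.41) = -0.83*s^5 + 0.24*s^4 - 1.85*s^3 + 2.18*s^2 - 1.96*s + 2.2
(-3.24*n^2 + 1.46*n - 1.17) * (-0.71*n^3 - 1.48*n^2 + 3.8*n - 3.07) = 2.3004*n^5 + 3.7586*n^4 - 13.6421*n^3 + 17.2264*n^2 - 8.9282*n + 3.5919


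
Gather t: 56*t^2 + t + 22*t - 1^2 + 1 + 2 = 56*t^2 + 23*t + 2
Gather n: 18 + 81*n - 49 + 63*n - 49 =144*n - 80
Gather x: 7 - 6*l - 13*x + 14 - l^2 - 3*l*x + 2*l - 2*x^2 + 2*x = -l^2 - 4*l - 2*x^2 + x*(-3*l - 11) + 21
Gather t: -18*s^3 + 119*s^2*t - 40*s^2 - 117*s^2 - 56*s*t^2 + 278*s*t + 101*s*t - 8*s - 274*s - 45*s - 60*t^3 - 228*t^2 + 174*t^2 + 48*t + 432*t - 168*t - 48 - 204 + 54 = -18*s^3 - 157*s^2 - 327*s - 60*t^3 + t^2*(-56*s - 54) + t*(119*s^2 + 379*s + 312) - 198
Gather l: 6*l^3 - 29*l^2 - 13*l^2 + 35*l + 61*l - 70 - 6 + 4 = 6*l^3 - 42*l^2 + 96*l - 72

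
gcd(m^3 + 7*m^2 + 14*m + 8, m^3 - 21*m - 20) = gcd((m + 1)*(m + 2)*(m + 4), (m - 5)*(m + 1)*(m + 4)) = m^2 + 5*m + 4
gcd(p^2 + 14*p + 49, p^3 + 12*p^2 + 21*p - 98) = p^2 + 14*p + 49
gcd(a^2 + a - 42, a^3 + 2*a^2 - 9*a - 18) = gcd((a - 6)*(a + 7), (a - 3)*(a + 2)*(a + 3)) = 1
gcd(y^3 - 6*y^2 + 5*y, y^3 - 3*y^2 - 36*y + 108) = 1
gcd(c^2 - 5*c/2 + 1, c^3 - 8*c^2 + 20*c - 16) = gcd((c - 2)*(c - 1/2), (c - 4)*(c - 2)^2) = c - 2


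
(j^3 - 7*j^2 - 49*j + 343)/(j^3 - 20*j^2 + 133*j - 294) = (j + 7)/(j - 6)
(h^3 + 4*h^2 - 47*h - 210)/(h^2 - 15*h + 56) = (h^2 + 11*h + 30)/(h - 8)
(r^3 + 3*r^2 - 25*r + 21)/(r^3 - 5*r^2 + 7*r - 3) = (r + 7)/(r - 1)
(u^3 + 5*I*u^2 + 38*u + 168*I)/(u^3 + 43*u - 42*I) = (u + 4*I)/(u - I)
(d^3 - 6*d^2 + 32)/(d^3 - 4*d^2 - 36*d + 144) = (d^2 - 2*d - 8)/(d^2 - 36)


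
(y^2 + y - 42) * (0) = 0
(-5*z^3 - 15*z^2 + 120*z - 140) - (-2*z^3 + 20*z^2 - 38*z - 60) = -3*z^3 - 35*z^2 + 158*z - 80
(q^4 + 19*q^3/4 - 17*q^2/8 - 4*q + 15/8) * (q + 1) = q^5 + 23*q^4/4 + 21*q^3/8 - 49*q^2/8 - 17*q/8 + 15/8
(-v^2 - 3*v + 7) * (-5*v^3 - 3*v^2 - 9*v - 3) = 5*v^5 + 18*v^4 - 17*v^3 + 9*v^2 - 54*v - 21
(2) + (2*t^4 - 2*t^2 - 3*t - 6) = 2*t^4 - 2*t^2 - 3*t - 4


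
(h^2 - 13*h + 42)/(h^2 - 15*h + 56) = (h - 6)/(h - 8)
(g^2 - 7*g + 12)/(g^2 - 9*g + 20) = (g - 3)/(g - 5)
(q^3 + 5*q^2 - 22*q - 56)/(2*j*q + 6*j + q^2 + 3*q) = (q^3 + 5*q^2 - 22*q - 56)/(2*j*q + 6*j + q^2 + 3*q)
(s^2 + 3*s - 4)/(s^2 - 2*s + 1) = (s + 4)/(s - 1)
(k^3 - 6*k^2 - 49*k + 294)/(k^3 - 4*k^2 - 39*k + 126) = (k^2 + k - 42)/(k^2 + 3*k - 18)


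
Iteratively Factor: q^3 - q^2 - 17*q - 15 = (q + 1)*(q^2 - 2*q - 15) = (q - 5)*(q + 1)*(q + 3)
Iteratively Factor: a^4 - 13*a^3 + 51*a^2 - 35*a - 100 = (a - 5)*(a^3 - 8*a^2 + 11*a + 20) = (a - 5)^2*(a^2 - 3*a - 4) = (a - 5)^2*(a + 1)*(a - 4)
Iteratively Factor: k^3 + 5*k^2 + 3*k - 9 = (k + 3)*(k^2 + 2*k - 3) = (k + 3)^2*(k - 1)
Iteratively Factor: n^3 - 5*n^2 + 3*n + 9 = (n - 3)*(n^2 - 2*n - 3) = (n - 3)*(n + 1)*(n - 3)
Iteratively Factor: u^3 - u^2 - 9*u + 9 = (u - 3)*(u^2 + 2*u - 3) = (u - 3)*(u + 3)*(u - 1)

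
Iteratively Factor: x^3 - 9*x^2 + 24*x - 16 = (x - 1)*(x^2 - 8*x + 16) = (x - 4)*(x - 1)*(x - 4)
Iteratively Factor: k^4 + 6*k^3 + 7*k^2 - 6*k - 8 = (k + 4)*(k^3 + 2*k^2 - k - 2) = (k - 1)*(k + 4)*(k^2 + 3*k + 2) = (k - 1)*(k + 1)*(k + 4)*(k + 2)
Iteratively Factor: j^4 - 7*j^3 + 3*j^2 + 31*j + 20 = (j - 4)*(j^3 - 3*j^2 - 9*j - 5) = (j - 4)*(j + 1)*(j^2 - 4*j - 5) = (j - 5)*(j - 4)*(j + 1)*(j + 1)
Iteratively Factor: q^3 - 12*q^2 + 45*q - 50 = (q - 5)*(q^2 - 7*q + 10) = (q - 5)^2*(q - 2)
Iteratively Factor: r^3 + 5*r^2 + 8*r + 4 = (r + 2)*(r^2 + 3*r + 2) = (r + 1)*(r + 2)*(r + 2)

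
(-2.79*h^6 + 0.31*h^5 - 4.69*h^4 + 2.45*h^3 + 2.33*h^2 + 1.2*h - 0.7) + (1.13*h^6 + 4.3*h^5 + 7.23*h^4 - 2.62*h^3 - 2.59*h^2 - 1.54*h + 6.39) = -1.66*h^6 + 4.61*h^5 + 2.54*h^4 - 0.17*h^3 - 0.26*h^2 - 0.34*h + 5.69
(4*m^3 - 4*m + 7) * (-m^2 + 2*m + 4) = -4*m^5 + 8*m^4 + 20*m^3 - 15*m^2 - 2*m + 28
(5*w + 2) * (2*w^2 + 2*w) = 10*w^3 + 14*w^2 + 4*w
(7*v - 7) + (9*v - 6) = 16*v - 13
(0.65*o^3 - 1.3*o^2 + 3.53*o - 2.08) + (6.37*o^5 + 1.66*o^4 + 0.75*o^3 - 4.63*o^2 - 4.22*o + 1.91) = 6.37*o^5 + 1.66*o^4 + 1.4*o^3 - 5.93*o^2 - 0.69*o - 0.17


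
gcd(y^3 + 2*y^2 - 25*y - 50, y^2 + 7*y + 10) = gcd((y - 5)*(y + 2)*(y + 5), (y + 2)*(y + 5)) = y^2 + 7*y + 10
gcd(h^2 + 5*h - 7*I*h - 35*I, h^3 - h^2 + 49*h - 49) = h - 7*I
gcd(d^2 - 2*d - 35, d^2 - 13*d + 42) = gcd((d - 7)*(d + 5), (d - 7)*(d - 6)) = d - 7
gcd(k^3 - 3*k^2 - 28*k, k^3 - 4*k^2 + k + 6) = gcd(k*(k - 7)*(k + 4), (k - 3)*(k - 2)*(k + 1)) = 1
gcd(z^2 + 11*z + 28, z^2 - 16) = z + 4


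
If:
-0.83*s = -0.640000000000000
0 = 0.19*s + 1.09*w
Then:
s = 0.77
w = -0.13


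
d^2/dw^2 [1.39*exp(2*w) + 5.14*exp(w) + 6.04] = (5.56*exp(w) + 5.14)*exp(w)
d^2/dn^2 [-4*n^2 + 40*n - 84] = -8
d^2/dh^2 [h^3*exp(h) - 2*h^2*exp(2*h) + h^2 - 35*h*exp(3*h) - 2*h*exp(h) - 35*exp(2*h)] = h^3*exp(h) - 8*h^2*exp(2*h) + 6*h^2*exp(h) - 315*h*exp(3*h) - 16*h*exp(2*h) + 4*h*exp(h) - 210*exp(3*h) - 144*exp(2*h) - 4*exp(h) + 2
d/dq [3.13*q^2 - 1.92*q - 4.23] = 6.26*q - 1.92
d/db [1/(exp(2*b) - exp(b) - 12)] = (1 - 2*exp(b))*exp(b)/(-exp(2*b) + exp(b) + 12)^2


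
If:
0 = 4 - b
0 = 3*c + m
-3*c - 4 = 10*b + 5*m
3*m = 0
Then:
No Solution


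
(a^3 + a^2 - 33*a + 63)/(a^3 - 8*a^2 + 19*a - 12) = (a^2 + 4*a - 21)/(a^2 - 5*a + 4)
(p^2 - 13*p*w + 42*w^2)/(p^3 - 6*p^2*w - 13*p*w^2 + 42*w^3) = (p - 6*w)/(p^2 + p*w - 6*w^2)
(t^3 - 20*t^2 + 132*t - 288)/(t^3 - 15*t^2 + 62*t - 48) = (t - 6)/(t - 1)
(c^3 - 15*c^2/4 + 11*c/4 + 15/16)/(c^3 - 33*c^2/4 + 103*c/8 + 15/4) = (c - 3/2)/(c - 6)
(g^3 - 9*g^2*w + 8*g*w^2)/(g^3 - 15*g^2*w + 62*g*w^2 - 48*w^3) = g/(g - 6*w)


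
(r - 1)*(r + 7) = r^2 + 6*r - 7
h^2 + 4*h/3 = h*(h + 4/3)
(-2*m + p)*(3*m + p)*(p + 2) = -6*m^2*p - 12*m^2 + m*p^2 + 2*m*p + p^3 + 2*p^2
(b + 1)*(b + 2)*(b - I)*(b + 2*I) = b^4 + 3*b^3 + I*b^3 + 4*b^2 + 3*I*b^2 + 6*b + 2*I*b + 4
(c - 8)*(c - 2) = c^2 - 10*c + 16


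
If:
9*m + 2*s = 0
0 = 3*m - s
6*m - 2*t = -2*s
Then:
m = 0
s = 0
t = 0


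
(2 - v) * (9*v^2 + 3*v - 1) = -9*v^3 + 15*v^2 + 7*v - 2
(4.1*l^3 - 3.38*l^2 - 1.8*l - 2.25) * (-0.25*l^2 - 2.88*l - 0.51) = -1.025*l^5 - 10.963*l^4 + 8.0934*l^3 + 7.4703*l^2 + 7.398*l + 1.1475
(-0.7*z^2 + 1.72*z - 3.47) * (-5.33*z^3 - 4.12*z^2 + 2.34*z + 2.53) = 3.731*z^5 - 6.2836*z^4 + 9.7707*z^3 + 16.5502*z^2 - 3.7682*z - 8.7791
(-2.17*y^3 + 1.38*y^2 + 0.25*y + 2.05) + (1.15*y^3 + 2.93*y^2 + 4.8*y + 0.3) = -1.02*y^3 + 4.31*y^2 + 5.05*y + 2.35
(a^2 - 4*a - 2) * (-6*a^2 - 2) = -6*a^4 + 24*a^3 + 10*a^2 + 8*a + 4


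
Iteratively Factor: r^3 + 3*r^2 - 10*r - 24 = (r + 2)*(r^2 + r - 12) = (r + 2)*(r + 4)*(r - 3)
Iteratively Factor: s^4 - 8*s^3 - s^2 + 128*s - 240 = (s + 4)*(s^3 - 12*s^2 + 47*s - 60) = (s - 5)*(s + 4)*(s^2 - 7*s + 12) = (s - 5)*(s - 3)*(s + 4)*(s - 4)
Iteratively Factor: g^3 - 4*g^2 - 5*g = (g + 1)*(g^2 - 5*g) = g*(g + 1)*(g - 5)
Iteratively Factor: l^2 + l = (l + 1)*(l)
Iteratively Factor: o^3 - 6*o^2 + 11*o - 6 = (o - 2)*(o^2 - 4*o + 3) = (o - 3)*(o - 2)*(o - 1)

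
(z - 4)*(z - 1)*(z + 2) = z^3 - 3*z^2 - 6*z + 8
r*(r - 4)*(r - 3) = r^3 - 7*r^2 + 12*r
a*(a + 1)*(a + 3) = a^3 + 4*a^2 + 3*a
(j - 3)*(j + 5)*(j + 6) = j^3 + 8*j^2 - 3*j - 90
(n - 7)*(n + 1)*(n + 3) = n^3 - 3*n^2 - 25*n - 21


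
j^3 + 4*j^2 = j^2*(j + 4)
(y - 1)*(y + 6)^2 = y^3 + 11*y^2 + 24*y - 36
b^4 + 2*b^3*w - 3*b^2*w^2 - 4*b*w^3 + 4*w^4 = (b - w)^2*(b + 2*w)^2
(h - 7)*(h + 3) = h^2 - 4*h - 21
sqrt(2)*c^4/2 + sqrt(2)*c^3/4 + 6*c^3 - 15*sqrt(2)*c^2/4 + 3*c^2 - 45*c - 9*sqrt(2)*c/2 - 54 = (c - 3)*(c + 3/2)*(c + 6*sqrt(2))*(sqrt(2)*c/2 + sqrt(2))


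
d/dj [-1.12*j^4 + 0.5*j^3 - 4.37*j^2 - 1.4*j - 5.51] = -4.48*j^3 + 1.5*j^2 - 8.74*j - 1.4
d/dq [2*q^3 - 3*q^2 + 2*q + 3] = 6*q^2 - 6*q + 2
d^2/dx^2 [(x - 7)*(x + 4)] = 2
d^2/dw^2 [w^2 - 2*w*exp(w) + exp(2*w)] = -2*w*exp(w) + 4*exp(2*w) - 4*exp(w) + 2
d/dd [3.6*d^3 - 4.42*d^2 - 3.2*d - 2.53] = 10.8*d^2 - 8.84*d - 3.2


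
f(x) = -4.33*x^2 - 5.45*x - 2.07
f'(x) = -8.66*x - 5.45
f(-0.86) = -0.59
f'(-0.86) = 2.00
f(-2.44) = -14.55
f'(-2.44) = 15.68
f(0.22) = -3.48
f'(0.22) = -7.36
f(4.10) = -97.20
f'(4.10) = -40.96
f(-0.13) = -1.43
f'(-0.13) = -4.32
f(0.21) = -3.41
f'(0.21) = -7.27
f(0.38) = -4.77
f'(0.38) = -8.74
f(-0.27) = -0.91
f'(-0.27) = -3.11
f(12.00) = -690.99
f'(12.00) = -109.37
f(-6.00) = -125.25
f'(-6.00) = 46.51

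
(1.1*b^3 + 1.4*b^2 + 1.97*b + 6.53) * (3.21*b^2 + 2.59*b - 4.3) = 3.531*b^5 + 7.343*b^4 + 5.2197*b^3 + 20.0436*b^2 + 8.4417*b - 28.079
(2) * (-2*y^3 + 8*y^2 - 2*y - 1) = -4*y^3 + 16*y^2 - 4*y - 2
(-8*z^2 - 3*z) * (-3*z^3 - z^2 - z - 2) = 24*z^5 + 17*z^4 + 11*z^3 + 19*z^2 + 6*z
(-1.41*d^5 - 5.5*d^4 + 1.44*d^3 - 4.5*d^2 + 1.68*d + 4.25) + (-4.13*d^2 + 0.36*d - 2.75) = -1.41*d^5 - 5.5*d^4 + 1.44*d^3 - 8.63*d^2 + 2.04*d + 1.5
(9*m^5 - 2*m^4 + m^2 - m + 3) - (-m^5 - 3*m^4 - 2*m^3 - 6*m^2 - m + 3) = 10*m^5 + m^4 + 2*m^3 + 7*m^2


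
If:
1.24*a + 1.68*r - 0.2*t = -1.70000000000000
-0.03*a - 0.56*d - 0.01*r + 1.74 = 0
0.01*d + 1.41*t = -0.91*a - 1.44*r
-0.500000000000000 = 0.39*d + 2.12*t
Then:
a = -19.14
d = 3.90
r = 13.00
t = -0.95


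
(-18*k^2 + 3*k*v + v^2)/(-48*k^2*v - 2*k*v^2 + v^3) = (-3*k + v)/(v*(-8*k + v))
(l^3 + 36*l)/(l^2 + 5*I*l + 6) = l*(l - 6*I)/(l - I)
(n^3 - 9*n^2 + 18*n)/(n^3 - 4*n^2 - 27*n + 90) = n/(n + 5)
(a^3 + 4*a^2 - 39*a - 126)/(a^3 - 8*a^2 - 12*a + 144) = (a^2 + 10*a + 21)/(a^2 - 2*a - 24)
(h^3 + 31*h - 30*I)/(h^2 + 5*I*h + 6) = h - 5*I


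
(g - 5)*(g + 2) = g^2 - 3*g - 10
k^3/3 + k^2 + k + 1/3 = (k/3 + 1/3)*(k + 1)^2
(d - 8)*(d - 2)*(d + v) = d^3 + d^2*v - 10*d^2 - 10*d*v + 16*d + 16*v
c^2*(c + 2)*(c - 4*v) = c^4 - 4*c^3*v + 2*c^3 - 8*c^2*v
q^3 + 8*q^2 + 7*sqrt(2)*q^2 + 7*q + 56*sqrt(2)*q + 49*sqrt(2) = (q + 1)*(q + 7)*(q + 7*sqrt(2))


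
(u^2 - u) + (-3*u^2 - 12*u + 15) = -2*u^2 - 13*u + 15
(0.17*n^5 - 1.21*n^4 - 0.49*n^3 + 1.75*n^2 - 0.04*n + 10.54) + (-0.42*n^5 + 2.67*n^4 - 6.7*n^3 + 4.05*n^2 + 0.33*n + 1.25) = -0.25*n^5 + 1.46*n^4 - 7.19*n^3 + 5.8*n^2 + 0.29*n + 11.79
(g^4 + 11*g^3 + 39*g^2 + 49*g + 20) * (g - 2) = g^5 + 9*g^4 + 17*g^3 - 29*g^2 - 78*g - 40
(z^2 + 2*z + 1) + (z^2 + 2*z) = 2*z^2 + 4*z + 1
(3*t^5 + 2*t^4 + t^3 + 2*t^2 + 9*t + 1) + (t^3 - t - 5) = 3*t^5 + 2*t^4 + 2*t^3 + 2*t^2 + 8*t - 4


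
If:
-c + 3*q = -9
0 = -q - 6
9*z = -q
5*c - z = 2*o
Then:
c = -9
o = -137/6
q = -6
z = 2/3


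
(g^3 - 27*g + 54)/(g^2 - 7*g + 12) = (g^2 + 3*g - 18)/(g - 4)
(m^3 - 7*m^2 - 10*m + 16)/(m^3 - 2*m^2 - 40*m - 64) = (m - 1)/(m + 4)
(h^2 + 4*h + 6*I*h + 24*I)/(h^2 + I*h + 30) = (h + 4)/(h - 5*I)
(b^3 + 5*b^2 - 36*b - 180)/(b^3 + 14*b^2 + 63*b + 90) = (b - 6)/(b + 3)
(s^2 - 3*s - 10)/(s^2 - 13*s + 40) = (s + 2)/(s - 8)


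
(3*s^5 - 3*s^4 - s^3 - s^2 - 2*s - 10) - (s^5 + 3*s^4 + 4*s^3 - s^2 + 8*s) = 2*s^5 - 6*s^4 - 5*s^3 - 10*s - 10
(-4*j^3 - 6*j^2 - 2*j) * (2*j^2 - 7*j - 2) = -8*j^5 + 16*j^4 + 46*j^3 + 26*j^2 + 4*j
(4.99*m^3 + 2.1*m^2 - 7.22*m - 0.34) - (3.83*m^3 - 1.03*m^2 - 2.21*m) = 1.16*m^3 + 3.13*m^2 - 5.01*m - 0.34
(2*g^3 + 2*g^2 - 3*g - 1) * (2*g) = 4*g^4 + 4*g^3 - 6*g^2 - 2*g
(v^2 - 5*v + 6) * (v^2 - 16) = v^4 - 5*v^3 - 10*v^2 + 80*v - 96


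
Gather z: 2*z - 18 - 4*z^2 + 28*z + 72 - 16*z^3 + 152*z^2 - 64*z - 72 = -16*z^3 + 148*z^2 - 34*z - 18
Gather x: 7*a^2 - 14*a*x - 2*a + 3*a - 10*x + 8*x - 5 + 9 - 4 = 7*a^2 + a + x*(-14*a - 2)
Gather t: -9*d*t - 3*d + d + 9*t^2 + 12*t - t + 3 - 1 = -2*d + 9*t^2 + t*(11 - 9*d) + 2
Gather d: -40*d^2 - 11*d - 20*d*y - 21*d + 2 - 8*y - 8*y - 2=-40*d^2 + d*(-20*y - 32) - 16*y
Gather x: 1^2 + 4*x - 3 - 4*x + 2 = 0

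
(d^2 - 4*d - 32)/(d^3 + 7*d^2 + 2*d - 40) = (d - 8)/(d^2 + 3*d - 10)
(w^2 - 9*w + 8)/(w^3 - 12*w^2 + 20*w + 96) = (w - 1)/(w^2 - 4*w - 12)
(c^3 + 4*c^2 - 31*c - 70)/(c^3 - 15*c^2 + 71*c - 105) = (c^2 + 9*c + 14)/(c^2 - 10*c + 21)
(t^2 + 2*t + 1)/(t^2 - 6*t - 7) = (t + 1)/(t - 7)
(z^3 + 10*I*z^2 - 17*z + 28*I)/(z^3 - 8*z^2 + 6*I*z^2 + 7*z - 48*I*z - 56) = (z + 4*I)/(z - 8)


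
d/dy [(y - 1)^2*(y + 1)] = (y - 1)*(3*y + 1)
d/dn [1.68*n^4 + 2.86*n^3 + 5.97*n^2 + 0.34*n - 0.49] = 6.72*n^3 + 8.58*n^2 + 11.94*n + 0.34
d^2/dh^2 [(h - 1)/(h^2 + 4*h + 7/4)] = 32*(16*(h - 1)*(h + 2)^2 - 3*(h + 1)*(4*h^2 + 16*h + 7))/(4*h^2 + 16*h + 7)^3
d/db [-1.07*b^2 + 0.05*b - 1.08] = 0.05 - 2.14*b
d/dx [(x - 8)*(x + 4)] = 2*x - 4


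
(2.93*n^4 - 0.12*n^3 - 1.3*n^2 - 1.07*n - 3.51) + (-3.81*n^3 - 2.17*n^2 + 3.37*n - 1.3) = 2.93*n^4 - 3.93*n^3 - 3.47*n^2 + 2.3*n - 4.81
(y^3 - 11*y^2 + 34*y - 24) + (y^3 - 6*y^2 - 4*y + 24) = 2*y^3 - 17*y^2 + 30*y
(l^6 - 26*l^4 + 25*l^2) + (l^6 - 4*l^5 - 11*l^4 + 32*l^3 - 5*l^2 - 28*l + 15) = 2*l^6 - 4*l^5 - 37*l^4 + 32*l^3 + 20*l^2 - 28*l + 15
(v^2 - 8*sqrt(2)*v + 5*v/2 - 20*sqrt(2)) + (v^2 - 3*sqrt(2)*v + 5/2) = 2*v^2 - 11*sqrt(2)*v + 5*v/2 - 20*sqrt(2) + 5/2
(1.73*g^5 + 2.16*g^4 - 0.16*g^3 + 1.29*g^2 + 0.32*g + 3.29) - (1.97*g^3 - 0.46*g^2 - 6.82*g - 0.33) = 1.73*g^5 + 2.16*g^4 - 2.13*g^3 + 1.75*g^2 + 7.14*g + 3.62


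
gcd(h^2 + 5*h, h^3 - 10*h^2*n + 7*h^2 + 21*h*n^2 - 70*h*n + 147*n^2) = 1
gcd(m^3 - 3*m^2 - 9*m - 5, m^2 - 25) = m - 5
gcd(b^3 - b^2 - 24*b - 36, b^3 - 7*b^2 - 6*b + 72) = b^2 - 3*b - 18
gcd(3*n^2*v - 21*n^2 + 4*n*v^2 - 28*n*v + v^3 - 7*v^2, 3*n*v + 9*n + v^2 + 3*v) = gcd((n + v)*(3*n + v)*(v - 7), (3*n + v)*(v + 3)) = 3*n + v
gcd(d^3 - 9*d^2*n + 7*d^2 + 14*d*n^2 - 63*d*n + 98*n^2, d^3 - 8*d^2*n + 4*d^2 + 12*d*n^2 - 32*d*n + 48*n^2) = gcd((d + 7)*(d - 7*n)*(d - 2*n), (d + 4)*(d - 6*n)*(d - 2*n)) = d - 2*n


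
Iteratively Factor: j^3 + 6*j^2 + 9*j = (j + 3)*(j^2 + 3*j) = j*(j + 3)*(j + 3)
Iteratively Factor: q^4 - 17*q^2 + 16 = (q + 1)*(q^3 - q^2 - 16*q + 16) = (q - 1)*(q + 1)*(q^2 - 16) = (q - 1)*(q + 1)*(q + 4)*(q - 4)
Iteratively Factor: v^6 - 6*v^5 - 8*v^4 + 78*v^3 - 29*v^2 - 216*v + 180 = (v - 3)*(v^5 - 3*v^4 - 17*v^3 + 27*v^2 + 52*v - 60) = (v - 3)*(v + 3)*(v^4 - 6*v^3 + v^2 + 24*v - 20) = (v - 5)*(v - 3)*(v + 3)*(v^3 - v^2 - 4*v + 4) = (v - 5)*(v - 3)*(v - 1)*(v + 3)*(v^2 - 4) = (v - 5)*(v - 3)*(v - 2)*(v - 1)*(v + 3)*(v + 2)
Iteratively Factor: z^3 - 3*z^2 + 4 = (z - 2)*(z^2 - z - 2) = (z - 2)*(z + 1)*(z - 2)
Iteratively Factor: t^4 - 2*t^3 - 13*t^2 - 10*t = (t + 1)*(t^3 - 3*t^2 - 10*t) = (t + 1)*(t + 2)*(t^2 - 5*t) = t*(t + 1)*(t + 2)*(t - 5)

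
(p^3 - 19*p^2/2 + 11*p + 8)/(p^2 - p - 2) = (p^2 - 15*p/2 - 4)/(p + 1)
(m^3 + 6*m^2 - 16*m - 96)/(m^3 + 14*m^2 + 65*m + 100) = (m^2 + 2*m - 24)/(m^2 + 10*m + 25)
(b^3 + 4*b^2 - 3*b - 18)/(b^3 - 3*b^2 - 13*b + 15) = (b^2 + b - 6)/(b^2 - 6*b + 5)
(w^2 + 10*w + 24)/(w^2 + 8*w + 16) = (w + 6)/(w + 4)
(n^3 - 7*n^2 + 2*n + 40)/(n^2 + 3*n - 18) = (n^3 - 7*n^2 + 2*n + 40)/(n^2 + 3*n - 18)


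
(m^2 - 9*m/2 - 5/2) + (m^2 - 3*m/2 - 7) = 2*m^2 - 6*m - 19/2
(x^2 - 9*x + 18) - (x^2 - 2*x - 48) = 66 - 7*x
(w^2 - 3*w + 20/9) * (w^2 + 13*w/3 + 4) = w^4 + 4*w^3/3 - 61*w^2/9 - 64*w/27 + 80/9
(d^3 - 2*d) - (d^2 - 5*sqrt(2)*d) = d^3 - d^2 - 2*d + 5*sqrt(2)*d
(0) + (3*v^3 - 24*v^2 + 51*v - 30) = 3*v^3 - 24*v^2 + 51*v - 30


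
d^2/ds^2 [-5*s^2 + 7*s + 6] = -10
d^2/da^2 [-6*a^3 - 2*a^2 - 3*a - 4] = -36*a - 4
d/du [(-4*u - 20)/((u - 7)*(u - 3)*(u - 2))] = 4*(2*u^3 + 3*u^2 - 120*u + 247)/(u^6 - 24*u^5 + 226*u^4 - 1068*u^3 + 2689*u^2 - 3444*u + 1764)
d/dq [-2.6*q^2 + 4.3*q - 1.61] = 4.3 - 5.2*q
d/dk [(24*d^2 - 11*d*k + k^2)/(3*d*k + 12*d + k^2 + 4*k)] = ((-11*d + 2*k)*(3*d*k + 12*d + k^2 + 4*k) - (3*d + 2*k + 4)*(24*d^2 - 11*d*k + k^2))/(3*d*k + 12*d + k^2 + 4*k)^2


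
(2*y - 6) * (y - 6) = 2*y^2 - 18*y + 36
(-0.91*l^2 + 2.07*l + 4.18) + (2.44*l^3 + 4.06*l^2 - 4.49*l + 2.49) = 2.44*l^3 + 3.15*l^2 - 2.42*l + 6.67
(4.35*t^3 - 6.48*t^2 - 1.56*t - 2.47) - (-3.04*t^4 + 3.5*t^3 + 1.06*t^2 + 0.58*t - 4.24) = 3.04*t^4 + 0.85*t^3 - 7.54*t^2 - 2.14*t + 1.77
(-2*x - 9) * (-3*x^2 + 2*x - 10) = 6*x^3 + 23*x^2 + 2*x + 90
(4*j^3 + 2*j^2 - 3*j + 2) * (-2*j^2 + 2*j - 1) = -8*j^5 + 4*j^4 + 6*j^3 - 12*j^2 + 7*j - 2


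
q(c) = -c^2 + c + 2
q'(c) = 1 - 2*c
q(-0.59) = 1.06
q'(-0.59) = 2.18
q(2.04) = -0.12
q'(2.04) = -3.08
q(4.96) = -17.64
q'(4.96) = -8.92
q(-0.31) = 1.59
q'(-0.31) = 1.62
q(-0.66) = 0.90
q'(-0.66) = 2.32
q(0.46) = 2.25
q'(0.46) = 0.08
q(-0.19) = 1.77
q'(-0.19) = 1.38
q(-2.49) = -6.69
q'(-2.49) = 5.98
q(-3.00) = -10.00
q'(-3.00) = 7.00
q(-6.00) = -40.00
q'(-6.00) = 13.00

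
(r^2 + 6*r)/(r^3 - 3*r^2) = (r + 6)/(r*(r - 3))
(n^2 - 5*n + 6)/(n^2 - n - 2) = (n - 3)/(n + 1)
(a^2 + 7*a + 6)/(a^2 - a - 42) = (a + 1)/(a - 7)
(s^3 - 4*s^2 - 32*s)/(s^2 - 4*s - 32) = s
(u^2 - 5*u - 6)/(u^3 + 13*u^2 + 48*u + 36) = (u - 6)/(u^2 + 12*u + 36)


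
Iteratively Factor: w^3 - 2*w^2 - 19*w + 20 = (w - 1)*(w^2 - w - 20) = (w - 1)*(w + 4)*(w - 5)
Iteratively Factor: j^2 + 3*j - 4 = (j - 1)*(j + 4)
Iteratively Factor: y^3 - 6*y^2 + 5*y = (y)*(y^2 - 6*y + 5) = y*(y - 1)*(y - 5)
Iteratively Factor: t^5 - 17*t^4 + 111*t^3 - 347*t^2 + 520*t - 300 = (t - 2)*(t^4 - 15*t^3 + 81*t^2 - 185*t + 150) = (t - 2)^2*(t^3 - 13*t^2 + 55*t - 75) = (t - 3)*(t - 2)^2*(t^2 - 10*t + 25) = (t - 5)*(t - 3)*(t - 2)^2*(t - 5)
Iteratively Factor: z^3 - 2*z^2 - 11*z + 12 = (z - 1)*(z^2 - z - 12) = (z - 1)*(z + 3)*(z - 4)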